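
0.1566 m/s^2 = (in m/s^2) 0.1566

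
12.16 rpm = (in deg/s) 72.96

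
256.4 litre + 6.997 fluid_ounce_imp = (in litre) 256.6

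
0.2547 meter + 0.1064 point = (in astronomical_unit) 1.703e-12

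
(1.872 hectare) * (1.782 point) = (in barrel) 74.02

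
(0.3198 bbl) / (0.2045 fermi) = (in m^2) 2.486e+14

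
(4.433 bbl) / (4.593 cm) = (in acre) 0.003792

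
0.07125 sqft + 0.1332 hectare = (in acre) 0.3291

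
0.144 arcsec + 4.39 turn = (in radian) 27.58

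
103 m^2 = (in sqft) 1109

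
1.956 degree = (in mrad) 34.14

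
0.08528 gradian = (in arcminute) 4.605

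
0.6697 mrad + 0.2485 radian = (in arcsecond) 5.139e+04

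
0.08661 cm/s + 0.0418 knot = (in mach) 6.57e-05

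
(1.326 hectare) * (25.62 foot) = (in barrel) 6.513e+05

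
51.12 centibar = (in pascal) 5.112e+04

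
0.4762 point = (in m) 0.000168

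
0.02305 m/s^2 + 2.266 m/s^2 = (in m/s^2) 2.289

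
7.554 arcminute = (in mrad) 2.197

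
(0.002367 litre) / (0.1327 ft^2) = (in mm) 0.192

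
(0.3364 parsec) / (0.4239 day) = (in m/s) 2.834e+11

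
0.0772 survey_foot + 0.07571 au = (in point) 3.211e+13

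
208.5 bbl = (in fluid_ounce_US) 1.121e+06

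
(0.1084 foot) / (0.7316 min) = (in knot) 0.001463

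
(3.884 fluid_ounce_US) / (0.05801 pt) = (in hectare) 0.0005613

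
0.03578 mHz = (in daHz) 3.578e-06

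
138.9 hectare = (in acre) 343.2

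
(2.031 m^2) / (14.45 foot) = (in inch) 18.15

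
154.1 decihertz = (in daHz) 1.541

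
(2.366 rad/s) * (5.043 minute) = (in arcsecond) 1.477e+08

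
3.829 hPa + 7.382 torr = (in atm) 0.01349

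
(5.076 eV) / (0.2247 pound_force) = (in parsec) 2.637e-35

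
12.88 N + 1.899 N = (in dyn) 1.478e+06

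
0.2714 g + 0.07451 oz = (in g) 2.384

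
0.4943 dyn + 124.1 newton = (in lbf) 27.9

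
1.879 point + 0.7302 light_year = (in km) 6.908e+12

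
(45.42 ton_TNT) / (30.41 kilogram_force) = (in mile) 3.96e+05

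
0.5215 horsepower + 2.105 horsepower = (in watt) 1959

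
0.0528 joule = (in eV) 3.296e+17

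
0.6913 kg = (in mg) 6.913e+05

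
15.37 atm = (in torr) 1.168e+04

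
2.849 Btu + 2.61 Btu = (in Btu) 5.459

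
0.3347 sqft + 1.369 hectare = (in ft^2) 1.474e+05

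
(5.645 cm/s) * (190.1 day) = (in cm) 9.272e+07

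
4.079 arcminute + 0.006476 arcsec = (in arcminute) 4.079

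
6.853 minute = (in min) 6.853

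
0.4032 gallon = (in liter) 1.526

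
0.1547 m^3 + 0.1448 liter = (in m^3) 0.1548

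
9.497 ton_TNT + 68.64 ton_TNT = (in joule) 3.269e+11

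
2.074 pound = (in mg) 9.408e+05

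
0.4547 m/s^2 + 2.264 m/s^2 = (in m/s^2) 2.719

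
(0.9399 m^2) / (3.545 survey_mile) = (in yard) 0.0001802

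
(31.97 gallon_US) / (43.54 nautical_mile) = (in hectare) 1.501e-10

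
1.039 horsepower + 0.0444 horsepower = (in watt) 807.9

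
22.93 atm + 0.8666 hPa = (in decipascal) 2.323e+07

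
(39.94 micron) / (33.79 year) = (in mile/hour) 8.384e-14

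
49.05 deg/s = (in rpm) 8.175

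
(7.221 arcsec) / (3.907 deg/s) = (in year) 1.628e-11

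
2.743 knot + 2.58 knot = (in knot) 5.323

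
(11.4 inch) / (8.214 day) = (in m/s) 4.08e-07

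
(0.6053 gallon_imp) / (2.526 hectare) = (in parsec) 3.53e-24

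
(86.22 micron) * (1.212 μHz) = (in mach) 3.069e-13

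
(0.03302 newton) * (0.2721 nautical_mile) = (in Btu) 0.01577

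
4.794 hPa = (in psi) 0.06953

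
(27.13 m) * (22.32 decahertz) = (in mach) 17.78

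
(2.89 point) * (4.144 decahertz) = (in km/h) 0.1521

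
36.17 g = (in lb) 0.07974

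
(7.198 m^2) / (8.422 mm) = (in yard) 934.7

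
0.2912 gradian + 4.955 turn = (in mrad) 3.114e+04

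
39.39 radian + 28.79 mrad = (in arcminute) 1.355e+05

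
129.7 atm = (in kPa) 1.314e+04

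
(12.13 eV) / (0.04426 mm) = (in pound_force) 9.871e-15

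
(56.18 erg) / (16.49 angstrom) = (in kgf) 347.4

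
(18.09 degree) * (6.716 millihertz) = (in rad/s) 0.00212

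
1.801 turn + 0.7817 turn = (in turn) 2.583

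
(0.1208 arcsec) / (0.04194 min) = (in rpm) 2.222e-06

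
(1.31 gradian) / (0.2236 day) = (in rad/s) 1.065e-06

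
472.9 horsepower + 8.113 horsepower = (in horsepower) 481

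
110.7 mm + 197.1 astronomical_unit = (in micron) 2.949e+19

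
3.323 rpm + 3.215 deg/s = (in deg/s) 23.15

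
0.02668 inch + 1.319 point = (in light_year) 1.208e-19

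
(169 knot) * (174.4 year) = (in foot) 1.569e+12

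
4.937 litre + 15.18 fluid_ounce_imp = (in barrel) 0.03377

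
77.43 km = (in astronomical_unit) 5.176e-07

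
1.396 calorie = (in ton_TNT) 1.396e-09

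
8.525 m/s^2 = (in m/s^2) 8.525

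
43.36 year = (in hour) 3.798e+05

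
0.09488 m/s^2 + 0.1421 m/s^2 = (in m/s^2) 0.237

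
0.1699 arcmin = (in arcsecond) 10.19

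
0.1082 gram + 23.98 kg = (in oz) 845.9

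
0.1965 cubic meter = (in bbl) 1.236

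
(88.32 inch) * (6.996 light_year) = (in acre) 3.669e+13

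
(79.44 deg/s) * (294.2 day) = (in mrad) 3.524e+10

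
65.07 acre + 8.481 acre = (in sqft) 3.204e+06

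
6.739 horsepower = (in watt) 5025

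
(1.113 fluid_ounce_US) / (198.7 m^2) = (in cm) 1.657e-05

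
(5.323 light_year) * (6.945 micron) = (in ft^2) 3.765e+12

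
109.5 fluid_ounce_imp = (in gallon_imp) 0.6844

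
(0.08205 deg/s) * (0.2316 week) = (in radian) 200.6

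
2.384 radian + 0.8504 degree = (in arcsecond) 4.948e+05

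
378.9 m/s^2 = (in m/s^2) 378.9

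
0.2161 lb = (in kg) 0.09802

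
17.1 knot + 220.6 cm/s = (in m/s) 11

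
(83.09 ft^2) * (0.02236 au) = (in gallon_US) 6.821e+12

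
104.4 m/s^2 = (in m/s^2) 104.4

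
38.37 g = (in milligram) 3.837e+04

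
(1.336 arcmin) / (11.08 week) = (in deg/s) 3.323e-09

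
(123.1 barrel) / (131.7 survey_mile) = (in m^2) 9.234e-05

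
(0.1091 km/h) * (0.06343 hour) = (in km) 0.00692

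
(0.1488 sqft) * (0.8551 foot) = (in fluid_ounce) 121.8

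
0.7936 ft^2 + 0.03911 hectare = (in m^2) 391.2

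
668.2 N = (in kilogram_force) 68.14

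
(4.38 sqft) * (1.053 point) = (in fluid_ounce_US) 5.111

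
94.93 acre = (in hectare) 38.42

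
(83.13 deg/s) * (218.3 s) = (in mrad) 3.167e+05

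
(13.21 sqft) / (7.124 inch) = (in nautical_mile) 0.003662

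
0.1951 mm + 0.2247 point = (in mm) 0.2744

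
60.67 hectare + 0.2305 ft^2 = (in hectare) 60.67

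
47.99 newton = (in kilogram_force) 4.894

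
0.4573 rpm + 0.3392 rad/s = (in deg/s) 22.18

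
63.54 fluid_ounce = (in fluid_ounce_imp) 66.14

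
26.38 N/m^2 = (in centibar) 0.02638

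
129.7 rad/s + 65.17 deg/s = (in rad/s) 130.8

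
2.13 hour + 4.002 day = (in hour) 98.18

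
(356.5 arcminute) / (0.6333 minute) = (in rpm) 0.02606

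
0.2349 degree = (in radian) 0.0041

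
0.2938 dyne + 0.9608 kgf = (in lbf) 2.118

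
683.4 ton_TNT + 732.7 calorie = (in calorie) 6.834e+11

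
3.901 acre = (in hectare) 1.579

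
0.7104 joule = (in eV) 4.434e+18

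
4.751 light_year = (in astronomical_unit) 3.005e+05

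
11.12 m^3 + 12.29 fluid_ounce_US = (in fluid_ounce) 3.76e+05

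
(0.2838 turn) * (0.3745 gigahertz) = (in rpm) 6.377e+09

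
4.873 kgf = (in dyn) 4.779e+06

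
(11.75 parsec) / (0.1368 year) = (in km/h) 3.026e+11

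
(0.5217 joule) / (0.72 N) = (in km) 0.0007246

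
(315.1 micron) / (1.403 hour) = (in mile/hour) 1.396e-07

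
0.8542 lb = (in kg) 0.3875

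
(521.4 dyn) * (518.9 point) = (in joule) 0.0009545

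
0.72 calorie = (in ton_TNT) 7.2e-10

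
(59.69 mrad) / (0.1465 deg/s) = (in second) 23.34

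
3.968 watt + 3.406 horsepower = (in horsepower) 3.411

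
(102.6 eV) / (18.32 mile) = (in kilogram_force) 5.685e-23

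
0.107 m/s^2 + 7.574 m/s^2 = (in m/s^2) 7.681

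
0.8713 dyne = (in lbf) 1.959e-06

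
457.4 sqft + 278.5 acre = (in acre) 278.5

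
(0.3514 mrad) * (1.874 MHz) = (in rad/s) 658.5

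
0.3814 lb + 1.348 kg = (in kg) 1.521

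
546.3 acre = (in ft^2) 2.38e+07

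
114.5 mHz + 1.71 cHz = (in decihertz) 1.316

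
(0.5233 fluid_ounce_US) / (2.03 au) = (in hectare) 5.096e-21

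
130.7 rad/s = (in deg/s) 7489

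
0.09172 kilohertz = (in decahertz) 9.172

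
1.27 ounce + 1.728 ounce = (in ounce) 2.998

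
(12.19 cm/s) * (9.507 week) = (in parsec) 2.271e-11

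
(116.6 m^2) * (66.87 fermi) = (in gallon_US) 2.06e-09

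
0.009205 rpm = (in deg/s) 0.05523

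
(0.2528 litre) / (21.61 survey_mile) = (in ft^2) 7.824e-08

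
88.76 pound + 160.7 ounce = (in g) 4.482e+04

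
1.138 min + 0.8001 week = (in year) 0.01535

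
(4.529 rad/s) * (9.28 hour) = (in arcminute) 5.201e+08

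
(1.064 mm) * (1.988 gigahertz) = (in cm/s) 2.115e+08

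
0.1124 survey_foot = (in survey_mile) 2.129e-05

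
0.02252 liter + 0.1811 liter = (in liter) 0.2036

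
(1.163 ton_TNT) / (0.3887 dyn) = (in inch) 4.929e+16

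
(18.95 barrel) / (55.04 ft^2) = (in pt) 1670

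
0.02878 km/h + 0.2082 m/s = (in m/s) 0.2162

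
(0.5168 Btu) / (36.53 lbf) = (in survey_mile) 0.002085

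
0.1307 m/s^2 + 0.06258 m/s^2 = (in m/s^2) 0.1933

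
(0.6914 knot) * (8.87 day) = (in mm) 2.726e+08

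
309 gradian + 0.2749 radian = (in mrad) 5129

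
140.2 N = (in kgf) 14.3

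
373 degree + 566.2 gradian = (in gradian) 980.6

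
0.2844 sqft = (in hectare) 2.642e-06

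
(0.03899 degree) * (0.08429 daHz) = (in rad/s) 0.0005736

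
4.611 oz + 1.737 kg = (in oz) 65.88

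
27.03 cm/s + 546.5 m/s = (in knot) 1063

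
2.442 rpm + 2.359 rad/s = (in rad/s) 2.615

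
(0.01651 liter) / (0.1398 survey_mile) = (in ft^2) 7.899e-07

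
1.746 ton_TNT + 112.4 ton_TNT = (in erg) 4.776e+18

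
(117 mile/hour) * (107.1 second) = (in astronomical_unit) 3.745e-08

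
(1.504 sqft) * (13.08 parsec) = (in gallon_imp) 1.241e+19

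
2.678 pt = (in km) 9.447e-07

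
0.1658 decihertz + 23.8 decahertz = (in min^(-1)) 1.428e+04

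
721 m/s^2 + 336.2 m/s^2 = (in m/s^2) 1057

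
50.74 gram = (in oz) 1.79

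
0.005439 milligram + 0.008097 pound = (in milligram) 3673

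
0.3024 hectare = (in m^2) 3024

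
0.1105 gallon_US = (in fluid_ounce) 14.14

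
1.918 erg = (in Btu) 1.818e-10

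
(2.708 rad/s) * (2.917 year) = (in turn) 3.965e+07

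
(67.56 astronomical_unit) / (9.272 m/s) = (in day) 1.262e+07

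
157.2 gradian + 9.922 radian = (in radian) 12.39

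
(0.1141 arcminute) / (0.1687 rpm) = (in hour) 5.219e-07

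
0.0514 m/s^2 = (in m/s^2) 0.0514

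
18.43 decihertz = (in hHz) 0.01843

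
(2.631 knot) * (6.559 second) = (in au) 5.934e-11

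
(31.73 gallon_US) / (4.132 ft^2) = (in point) 886.9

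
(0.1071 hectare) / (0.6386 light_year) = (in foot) 5.816e-13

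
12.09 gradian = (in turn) 0.03023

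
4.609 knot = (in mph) 5.304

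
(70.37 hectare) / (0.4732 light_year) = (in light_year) 1.661e-26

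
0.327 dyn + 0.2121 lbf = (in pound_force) 0.2121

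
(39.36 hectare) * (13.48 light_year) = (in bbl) 3.157e+23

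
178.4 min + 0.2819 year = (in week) 14.72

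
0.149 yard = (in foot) 0.447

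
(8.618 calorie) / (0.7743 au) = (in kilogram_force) 3.174e-11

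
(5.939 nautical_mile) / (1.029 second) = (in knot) 2.078e+04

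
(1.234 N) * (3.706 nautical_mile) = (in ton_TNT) 2.024e-06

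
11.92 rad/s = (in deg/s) 683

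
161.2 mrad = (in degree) 9.236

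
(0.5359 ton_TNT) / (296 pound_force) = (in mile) 1058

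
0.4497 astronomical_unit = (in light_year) 7.111e-06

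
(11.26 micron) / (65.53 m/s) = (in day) 1.989e-12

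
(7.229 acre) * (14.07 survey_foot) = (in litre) 1.255e+08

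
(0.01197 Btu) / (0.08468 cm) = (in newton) 1.491e+04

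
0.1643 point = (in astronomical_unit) 3.874e-16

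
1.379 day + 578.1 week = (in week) 578.3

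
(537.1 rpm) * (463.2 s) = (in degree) 1.493e+06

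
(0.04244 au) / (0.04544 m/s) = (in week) 2.31e+05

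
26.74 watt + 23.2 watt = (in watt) 49.94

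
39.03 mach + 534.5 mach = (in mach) 573.5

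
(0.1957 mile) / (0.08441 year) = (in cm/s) 0.01183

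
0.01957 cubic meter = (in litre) 19.57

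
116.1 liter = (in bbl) 0.7302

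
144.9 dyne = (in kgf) 0.0001478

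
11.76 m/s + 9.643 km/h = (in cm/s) 1444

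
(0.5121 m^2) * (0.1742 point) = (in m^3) 3.147e-05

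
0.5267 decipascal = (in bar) 5.267e-07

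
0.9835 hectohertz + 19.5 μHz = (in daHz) 9.835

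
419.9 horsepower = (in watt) 3.131e+05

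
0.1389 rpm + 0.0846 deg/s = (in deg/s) 0.918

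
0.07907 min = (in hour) 0.001318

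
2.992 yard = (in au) 1.829e-11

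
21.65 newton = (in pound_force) 4.867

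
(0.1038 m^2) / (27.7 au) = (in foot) 8.218e-14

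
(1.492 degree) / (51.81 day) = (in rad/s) 5.817e-09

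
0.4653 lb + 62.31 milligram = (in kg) 0.2111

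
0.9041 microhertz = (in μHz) 0.9041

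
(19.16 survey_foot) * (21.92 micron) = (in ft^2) 0.001378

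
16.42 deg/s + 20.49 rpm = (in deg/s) 139.4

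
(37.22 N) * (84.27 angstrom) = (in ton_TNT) 7.496e-17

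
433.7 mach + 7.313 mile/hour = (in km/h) 5.316e+05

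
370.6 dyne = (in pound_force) 0.0008331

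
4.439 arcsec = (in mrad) 0.02152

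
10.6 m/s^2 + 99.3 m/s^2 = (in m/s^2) 109.9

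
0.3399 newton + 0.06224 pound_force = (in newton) 0.6168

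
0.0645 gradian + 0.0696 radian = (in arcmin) 242.8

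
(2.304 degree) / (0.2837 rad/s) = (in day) 1.641e-06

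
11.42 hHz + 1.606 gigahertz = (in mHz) 1.606e+12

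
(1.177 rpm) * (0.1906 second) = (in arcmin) 80.76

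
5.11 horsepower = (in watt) 3811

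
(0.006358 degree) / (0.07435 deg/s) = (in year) 2.712e-09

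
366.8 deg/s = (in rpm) 61.13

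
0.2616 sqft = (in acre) 6.006e-06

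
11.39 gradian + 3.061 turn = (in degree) 1112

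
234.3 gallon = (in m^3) 0.8869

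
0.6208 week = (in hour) 104.3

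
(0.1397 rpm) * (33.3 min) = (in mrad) 2.923e+04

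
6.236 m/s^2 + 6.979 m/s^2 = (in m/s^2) 13.21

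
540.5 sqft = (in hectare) 0.005021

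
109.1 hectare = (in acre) 269.6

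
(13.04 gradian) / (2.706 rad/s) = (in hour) 2.103e-05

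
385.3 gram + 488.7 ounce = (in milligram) 1.424e+07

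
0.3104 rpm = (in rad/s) 0.03251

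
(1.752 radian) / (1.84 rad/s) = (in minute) 0.01587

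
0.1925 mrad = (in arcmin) 0.6618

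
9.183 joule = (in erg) 9.183e+07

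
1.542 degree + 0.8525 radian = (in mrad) 879.4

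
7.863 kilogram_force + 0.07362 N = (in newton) 77.18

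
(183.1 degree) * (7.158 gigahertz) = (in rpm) 2.184e+11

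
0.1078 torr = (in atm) 0.0001418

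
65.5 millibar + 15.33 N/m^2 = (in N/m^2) 6565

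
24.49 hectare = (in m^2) 2.449e+05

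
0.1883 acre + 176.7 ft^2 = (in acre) 0.1924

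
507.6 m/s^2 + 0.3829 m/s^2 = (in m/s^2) 508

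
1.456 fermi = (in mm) 1.456e-12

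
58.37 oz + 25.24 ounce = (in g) 2370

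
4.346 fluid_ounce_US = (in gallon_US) 0.03395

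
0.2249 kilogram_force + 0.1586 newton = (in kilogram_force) 0.2411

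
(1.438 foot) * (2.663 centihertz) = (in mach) 3.428e-05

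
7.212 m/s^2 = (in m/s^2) 7.212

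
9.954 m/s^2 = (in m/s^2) 9.954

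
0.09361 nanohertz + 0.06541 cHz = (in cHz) 0.06541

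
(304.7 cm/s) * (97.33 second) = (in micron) 2.966e+08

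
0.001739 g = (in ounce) 6.134e-05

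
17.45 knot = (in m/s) 8.977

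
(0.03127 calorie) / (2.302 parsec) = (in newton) 1.842e-18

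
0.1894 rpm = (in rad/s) 0.01983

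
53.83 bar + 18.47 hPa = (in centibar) 5385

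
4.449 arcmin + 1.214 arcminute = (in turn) 0.0002622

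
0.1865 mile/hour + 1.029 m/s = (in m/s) 1.112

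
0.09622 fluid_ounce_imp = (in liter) 0.002734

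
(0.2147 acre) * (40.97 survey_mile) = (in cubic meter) 5.729e+07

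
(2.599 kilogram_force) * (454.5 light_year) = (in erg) 1.096e+27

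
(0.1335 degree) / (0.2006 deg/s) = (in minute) 0.01109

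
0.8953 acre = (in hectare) 0.3623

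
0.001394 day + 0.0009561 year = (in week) 0.05005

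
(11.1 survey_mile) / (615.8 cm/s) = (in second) 2901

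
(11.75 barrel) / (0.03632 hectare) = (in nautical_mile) 2.777e-06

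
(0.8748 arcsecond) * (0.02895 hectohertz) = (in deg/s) 0.0007035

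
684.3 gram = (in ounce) 24.14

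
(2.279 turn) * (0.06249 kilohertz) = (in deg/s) 5.127e+04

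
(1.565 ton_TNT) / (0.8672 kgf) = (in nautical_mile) 4.157e+05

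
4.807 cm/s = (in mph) 0.1075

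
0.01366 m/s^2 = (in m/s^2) 0.01366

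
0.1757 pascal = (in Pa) 0.1757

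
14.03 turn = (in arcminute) 3.03e+05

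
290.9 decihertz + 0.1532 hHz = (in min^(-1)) 2665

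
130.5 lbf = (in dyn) 5.805e+07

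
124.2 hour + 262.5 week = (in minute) 2.653e+06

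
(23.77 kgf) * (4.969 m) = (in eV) 7.23e+21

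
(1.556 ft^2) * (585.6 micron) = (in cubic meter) 8.465e-05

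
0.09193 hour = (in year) 1.049e-05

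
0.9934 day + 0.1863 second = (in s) 8.583e+04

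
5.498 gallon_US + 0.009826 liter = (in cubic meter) 0.02082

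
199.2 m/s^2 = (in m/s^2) 199.2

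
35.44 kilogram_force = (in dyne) 3.475e+07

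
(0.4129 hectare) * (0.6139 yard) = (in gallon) 6.123e+05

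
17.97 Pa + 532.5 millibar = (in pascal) 5.327e+04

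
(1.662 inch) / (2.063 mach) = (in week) 9.937e-11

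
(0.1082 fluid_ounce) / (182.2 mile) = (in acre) 2.697e-15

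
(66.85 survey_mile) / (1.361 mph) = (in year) 0.005607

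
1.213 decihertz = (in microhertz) 1.213e+05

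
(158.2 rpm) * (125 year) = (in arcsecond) 1.347e+16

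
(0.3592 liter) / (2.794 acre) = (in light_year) 3.358e-24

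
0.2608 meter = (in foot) 0.8556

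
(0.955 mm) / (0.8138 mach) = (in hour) 9.573e-10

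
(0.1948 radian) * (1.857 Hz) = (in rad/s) 0.3617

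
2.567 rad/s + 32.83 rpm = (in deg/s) 344.1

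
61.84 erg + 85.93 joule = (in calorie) 20.54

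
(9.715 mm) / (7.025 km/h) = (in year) 1.579e-10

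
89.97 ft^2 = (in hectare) 0.0008358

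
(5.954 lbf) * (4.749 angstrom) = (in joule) 1.258e-08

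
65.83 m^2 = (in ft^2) 708.6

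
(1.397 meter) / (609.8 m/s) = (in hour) 6.364e-07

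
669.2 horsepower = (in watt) 4.99e+05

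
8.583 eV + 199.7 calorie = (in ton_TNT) 1.997e-07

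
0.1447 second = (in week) 2.393e-07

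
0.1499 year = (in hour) 1313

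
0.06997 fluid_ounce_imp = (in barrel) 1.25e-05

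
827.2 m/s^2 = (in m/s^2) 827.2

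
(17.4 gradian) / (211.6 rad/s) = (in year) 4.096e-11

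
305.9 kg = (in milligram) 3.059e+08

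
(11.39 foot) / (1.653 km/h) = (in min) 0.126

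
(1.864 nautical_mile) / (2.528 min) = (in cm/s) 2276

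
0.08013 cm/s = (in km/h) 0.002885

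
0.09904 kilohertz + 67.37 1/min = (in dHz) 1002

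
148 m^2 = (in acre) 0.03657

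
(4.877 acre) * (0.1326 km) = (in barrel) 1.646e+07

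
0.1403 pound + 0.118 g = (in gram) 63.76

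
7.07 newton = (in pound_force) 1.589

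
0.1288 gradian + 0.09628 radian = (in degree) 5.632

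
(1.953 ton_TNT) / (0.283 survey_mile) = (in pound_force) 4.033e+06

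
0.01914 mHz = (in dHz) 0.0001914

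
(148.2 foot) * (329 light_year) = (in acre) 3.474e+16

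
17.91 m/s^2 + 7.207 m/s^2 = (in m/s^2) 25.12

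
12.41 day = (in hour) 297.8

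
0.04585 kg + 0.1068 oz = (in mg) 4.888e+04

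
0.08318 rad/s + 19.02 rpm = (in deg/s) 118.9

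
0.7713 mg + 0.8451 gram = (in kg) 0.0008459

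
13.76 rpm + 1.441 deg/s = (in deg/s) 84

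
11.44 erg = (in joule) 1.144e-06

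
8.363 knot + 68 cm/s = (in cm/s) 498.2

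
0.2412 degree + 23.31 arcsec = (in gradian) 0.2752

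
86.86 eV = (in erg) 1.392e-10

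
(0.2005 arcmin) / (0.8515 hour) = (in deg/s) 1.09e-06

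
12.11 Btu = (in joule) 1.278e+04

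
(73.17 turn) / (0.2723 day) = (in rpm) 0.1866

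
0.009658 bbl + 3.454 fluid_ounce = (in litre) 1.638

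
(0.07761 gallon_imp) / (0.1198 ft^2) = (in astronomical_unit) 2.119e-13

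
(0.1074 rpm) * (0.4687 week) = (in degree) 1.827e+05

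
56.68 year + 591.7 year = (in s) 2.045e+10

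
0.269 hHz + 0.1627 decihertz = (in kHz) 0.02692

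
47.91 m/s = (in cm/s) 4791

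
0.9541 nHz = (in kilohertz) 9.541e-13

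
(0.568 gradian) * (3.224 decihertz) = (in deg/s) 0.1648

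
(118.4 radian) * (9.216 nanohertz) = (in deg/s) 6.252e-05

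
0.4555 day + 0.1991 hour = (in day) 0.4638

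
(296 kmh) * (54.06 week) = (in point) 7.62e+12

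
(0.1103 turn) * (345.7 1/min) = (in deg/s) 228.8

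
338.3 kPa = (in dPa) 3.383e+06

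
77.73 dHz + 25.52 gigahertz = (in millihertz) 2.552e+13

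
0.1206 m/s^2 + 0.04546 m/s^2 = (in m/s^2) 0.1661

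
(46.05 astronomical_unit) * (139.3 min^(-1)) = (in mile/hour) 3.578e+13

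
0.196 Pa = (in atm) 1.934e-06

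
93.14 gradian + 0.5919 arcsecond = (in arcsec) 3.018e+05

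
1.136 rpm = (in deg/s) 6.816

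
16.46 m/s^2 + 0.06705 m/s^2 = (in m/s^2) 16.53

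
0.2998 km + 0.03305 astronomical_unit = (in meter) 4.944e+09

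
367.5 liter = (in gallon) 97.08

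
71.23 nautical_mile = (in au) 8.818e-07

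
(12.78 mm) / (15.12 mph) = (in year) 5.996e-11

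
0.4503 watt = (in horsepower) 0.0006039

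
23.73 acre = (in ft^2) 1.034e+06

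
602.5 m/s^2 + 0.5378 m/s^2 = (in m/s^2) 603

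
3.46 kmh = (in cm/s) 96.11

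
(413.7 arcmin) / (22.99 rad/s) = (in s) 0.005234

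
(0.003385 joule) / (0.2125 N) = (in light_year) 1.684e-18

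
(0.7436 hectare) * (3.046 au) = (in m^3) 3.388e+15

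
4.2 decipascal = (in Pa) 0.42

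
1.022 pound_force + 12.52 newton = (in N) 17.07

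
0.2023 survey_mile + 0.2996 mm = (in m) 325.6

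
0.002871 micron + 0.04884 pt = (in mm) 0.01723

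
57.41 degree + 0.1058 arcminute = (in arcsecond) 2.067e+05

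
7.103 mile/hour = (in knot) 6.172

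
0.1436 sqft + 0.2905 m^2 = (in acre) 7.508e-05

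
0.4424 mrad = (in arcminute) 1.521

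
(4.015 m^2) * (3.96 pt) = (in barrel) 0.03528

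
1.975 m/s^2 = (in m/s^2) 1.975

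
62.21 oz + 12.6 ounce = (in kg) 2.121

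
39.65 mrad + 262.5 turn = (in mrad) 1.649e+06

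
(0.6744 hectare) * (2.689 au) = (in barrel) 1.706e+16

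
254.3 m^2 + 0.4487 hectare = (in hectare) 0.4741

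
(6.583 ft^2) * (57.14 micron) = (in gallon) 0.009232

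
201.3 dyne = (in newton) 0.002013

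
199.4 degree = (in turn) 0.5539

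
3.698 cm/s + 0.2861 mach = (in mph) 218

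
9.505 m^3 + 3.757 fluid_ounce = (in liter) 9505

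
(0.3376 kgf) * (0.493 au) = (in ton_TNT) 58.36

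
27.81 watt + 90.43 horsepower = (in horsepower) 90.47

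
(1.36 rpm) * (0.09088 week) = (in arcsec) 1.615e+09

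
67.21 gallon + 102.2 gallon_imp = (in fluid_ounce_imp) 2.531e+04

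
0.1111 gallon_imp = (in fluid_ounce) 17.08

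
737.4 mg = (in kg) 0.0007374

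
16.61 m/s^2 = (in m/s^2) 16.61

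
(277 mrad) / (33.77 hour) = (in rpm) 2.176e-05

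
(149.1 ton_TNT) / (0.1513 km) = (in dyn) 4.123e+14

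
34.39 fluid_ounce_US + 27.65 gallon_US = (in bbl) 0.6647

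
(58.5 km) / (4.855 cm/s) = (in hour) 334.7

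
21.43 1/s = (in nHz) 2.143e+10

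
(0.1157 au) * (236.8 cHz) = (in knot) 7.967e+10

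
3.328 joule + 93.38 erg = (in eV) 2.077e+19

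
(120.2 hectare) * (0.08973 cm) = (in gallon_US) 2.849e+05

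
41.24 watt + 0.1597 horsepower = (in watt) 160.3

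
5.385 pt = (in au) 1.27e-14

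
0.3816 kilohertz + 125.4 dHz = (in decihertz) 3941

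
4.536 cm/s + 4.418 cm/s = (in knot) 0.1741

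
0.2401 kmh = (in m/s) 0.06669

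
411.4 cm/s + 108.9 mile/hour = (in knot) 102.6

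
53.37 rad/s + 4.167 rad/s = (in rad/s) 57.54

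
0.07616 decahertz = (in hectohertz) 0.007616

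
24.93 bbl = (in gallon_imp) 871.9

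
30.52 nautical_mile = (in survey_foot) 1.854e+05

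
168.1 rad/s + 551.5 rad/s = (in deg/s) 4.123e+04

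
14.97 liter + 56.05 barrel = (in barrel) 56.14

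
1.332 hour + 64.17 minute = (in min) 144.1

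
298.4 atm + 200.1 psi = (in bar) 316.2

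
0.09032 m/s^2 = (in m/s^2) 0.09032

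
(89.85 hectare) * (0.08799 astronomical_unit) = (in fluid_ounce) 3.999e+20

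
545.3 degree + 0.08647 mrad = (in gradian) 605.9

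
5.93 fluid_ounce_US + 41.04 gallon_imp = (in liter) 186.7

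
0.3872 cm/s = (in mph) 0.008661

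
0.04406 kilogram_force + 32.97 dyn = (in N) 0.4324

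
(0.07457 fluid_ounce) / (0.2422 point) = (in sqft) 0.2778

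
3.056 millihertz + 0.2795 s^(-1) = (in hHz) 0.002826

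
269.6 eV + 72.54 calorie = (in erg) 3.035e+09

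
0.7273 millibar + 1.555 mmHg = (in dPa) 2800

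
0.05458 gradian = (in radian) 0.0008573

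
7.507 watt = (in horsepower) 0.01007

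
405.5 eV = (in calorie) 1.553e-17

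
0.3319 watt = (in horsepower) 0.0004451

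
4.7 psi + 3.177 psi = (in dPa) 5.431e+05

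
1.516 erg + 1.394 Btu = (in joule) 1471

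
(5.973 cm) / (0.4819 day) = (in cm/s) 0.0001435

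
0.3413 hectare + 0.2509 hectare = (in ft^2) 6.374e+04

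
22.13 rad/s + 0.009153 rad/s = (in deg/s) 1268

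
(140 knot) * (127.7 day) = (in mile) 4.938e+05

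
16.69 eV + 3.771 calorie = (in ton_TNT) 3.771e-09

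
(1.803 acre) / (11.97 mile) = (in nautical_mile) 0.0002045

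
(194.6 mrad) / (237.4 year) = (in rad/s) 2.599e-11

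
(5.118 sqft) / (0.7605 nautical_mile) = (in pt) 0.9569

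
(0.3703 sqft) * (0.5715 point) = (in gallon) 0.001832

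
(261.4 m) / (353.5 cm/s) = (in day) 0.0008559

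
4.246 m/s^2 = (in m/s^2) 4.246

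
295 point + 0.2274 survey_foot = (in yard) 0.1896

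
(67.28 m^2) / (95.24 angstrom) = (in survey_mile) 4.39e+06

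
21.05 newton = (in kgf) 2.147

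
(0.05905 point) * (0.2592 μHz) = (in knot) 1.05e-11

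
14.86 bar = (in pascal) 1.486e+06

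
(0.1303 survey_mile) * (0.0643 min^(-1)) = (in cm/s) 22.47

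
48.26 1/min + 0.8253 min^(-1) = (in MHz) 8.181e-07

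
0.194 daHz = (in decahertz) 0.194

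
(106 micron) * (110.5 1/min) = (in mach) 5.733e-07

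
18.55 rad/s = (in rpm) 177.1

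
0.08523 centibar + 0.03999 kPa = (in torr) 0.9392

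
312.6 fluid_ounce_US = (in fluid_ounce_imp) 325.4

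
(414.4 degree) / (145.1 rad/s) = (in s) 0.04985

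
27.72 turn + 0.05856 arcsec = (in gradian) 1.109e+04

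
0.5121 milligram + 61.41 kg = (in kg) 61.41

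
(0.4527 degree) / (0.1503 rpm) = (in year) 1.592e-08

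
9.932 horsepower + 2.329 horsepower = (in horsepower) 12.26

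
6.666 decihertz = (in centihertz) 66.66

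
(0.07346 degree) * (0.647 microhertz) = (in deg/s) 4.753e-08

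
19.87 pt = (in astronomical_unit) 4.686e-14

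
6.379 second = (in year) 2.023e-07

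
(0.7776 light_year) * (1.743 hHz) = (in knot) 2.493e+18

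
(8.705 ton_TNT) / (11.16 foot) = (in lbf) 2.407e+09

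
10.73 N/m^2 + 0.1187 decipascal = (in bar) 0.0001074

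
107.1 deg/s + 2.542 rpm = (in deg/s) 122.4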